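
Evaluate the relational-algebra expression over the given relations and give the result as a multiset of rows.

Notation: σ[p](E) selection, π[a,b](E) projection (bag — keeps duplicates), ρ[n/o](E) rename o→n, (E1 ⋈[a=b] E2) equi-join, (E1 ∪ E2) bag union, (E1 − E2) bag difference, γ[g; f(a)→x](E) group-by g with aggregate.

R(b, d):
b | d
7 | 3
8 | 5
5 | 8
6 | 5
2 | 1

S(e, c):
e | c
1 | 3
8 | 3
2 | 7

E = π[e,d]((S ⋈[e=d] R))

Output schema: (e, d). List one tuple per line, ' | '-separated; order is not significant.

Stepwise |·|:
  S → 3
  R → 5
  (S ⋈[e=d] R) → 2
  π[e,d]((S ⋈[e=d] R)) → 2

== RESULT ==
e | d
1 | 1
8 | 8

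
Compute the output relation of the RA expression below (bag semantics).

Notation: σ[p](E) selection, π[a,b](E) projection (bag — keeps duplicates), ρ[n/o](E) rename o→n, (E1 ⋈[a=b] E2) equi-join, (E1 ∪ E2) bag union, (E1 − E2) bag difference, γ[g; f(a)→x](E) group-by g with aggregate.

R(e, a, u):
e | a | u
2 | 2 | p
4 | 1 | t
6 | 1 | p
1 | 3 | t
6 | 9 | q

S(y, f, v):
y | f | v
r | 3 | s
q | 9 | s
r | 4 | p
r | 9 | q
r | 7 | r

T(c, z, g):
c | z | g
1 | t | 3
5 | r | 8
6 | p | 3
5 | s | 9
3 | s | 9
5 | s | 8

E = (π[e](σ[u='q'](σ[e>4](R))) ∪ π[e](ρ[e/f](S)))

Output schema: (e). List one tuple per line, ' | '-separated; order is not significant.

Stepwise |·|:
  R → 5
  σ[e>4](R) → 2
  σ[u='q'](σ[e>4](R)) → 1
  π[e](σ[u='q'](σ[e>4](R))) → 1
  S → 5
  ρ[e/f](S) → 5
  π[e](ρ[e/f](S)) → 5
  (π[e](σ[u='q'](σ[e>4](R))) ∪ π[e](ρ[e/f](S))) → 6

== RESULT ==
e
3
4
6
7
9
9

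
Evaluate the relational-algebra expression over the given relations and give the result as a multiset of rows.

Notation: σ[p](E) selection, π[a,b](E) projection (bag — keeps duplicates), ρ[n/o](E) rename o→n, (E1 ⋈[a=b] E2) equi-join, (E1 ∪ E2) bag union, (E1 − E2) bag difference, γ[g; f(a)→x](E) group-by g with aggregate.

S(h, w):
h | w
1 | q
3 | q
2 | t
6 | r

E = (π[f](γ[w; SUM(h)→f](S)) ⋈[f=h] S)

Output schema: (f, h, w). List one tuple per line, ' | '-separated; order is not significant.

Row counts bottom-up:
  S → 4
  γ[w; SUM(h)→f](S) → 3
  π[f](γ[w; SUM(h)→f](S)) → 3
  S → 4
  (π[f](γ[w; SUM(h)→f](S)) ⋈[f=h] S) → 2

== RESULT ==
f | h | w
2 | 2 | t
6 | 6 | r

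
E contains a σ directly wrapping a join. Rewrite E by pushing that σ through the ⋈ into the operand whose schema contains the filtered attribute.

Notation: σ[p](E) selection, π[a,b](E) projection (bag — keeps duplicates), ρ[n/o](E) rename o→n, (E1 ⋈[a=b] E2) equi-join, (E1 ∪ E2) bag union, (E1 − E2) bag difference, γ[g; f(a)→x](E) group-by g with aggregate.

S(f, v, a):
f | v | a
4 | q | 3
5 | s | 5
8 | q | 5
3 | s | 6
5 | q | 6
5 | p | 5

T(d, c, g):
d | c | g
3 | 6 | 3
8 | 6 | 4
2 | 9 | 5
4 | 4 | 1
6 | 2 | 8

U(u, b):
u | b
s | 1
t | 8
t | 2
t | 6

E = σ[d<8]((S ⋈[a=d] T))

σ filters on d, owned by the right side.
E' = (S ⋈[a=d] σ[d<8](T))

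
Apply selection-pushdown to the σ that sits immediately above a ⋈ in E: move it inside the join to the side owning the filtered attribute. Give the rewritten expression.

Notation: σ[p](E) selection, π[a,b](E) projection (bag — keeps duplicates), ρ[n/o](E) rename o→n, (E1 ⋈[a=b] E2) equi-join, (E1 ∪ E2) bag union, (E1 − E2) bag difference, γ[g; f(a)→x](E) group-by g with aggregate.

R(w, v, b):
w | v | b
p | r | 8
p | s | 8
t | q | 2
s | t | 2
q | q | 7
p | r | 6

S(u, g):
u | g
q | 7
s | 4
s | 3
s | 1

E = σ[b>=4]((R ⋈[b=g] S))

σ filters on b, owned by the left side.
E' = (σ[b>=4](R) ⋈[b=g] S)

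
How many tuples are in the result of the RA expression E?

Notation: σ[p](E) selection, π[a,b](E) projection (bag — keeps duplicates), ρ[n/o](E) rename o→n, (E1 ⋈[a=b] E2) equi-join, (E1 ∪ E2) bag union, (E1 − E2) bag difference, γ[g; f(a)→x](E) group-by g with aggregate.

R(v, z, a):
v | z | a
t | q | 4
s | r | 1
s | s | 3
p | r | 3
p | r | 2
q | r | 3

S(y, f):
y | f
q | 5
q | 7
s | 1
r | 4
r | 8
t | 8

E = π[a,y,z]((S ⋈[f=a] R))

Stepwise |·|:
  S → 6
  R → 6
  (S ⋈[f=a] R) → 2
  π[a,y,z]((S ⋈[f=a] R)) → 2

|E| = 2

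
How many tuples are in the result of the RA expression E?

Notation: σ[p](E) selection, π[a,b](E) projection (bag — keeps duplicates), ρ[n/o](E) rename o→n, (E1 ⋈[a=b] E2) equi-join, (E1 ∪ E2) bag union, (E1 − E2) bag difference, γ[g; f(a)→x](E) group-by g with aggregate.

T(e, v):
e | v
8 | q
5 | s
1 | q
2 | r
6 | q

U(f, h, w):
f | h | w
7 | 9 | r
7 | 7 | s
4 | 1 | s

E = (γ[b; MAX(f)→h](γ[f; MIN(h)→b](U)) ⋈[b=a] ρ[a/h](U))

Stepwise |·|:
  U → 3
  γ[f; MIN(h)→b](U) → 2
  γ[b; MAX(f)→h](γ[f; MIN(h)→b](U)) → 2
  U → 3
  ρ[a/h](U) → 3
  (γ[b; MAX(f)→h](γ[f; MIN(h)→b](U)) ⋈[b=a] ρ[a/h](U)) → 2

|E| = 2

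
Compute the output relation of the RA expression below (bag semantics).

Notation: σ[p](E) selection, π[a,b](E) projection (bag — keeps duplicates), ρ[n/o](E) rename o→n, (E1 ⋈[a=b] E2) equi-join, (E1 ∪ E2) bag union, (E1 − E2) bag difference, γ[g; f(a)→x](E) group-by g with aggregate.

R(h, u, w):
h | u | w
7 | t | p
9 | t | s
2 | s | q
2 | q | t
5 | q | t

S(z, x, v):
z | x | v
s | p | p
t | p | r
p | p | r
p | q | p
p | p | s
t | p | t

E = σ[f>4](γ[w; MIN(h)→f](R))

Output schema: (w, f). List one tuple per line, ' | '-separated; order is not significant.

Row counts bottom-up:
  R → 5
  γ[w; MIN(h)→f](R) → 4
  σ[f>4](γ[w; MIN(h)→f](R)) → 2

== RESULT ==
w | f
p | 7
s | 9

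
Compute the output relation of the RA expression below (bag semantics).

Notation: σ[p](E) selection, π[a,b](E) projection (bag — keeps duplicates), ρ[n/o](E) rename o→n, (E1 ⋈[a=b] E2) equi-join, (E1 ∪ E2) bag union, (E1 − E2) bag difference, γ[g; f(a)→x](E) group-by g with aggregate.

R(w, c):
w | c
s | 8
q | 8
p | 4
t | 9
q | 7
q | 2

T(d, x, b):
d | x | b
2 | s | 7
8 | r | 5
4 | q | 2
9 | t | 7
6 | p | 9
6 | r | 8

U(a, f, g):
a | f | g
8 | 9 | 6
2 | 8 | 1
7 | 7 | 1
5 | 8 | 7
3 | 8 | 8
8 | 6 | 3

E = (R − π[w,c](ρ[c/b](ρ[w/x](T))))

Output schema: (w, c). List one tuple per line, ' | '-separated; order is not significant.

Stepwise |·|:
  R → 6
  T → 6
  ρ[w/x](T) → 6
  ρ[c/b](ρ[w/x](T)) → 6
  π[w,c](ρ[c/b](ρ[w/x](T))) → 6
  (R − π[w,c](ρ[c/b](ρ[w/x](T)))) → 5

== RESULT ==
w | c
p | 4
q | 7
q | 8
s | 8
t | 9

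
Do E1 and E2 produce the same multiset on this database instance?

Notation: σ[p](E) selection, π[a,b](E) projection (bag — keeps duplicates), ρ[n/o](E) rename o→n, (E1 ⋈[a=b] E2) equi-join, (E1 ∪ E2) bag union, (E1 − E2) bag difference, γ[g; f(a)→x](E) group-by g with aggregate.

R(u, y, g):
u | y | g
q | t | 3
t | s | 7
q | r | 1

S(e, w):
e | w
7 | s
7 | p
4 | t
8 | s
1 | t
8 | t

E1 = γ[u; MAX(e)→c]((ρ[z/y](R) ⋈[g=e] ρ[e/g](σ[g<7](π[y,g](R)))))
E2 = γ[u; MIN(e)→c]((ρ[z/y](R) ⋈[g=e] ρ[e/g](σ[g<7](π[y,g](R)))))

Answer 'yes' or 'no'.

E1 row counts bottom-up:
  R → 3
  ρ[z/y](R) → 3
  R → 3
  π[y,g](R) → 3
  σ[g<7](π[y,g](R)) → 2
  ρ[e/g](σ[g<7](π[y,g](R))) → 2
  (ρ[z/y](R) ⋈[g=e] ρ[e/g](σ[g<7](π[y,g](R)))) → 2
  γ[u; MAX(e)→c]((ρ[z/y](R) ⋈[g=e] ρ[e/g](σ[g<7](π[y,g](R))))) → 1
E2 row counts bottom-up:
  R → 3
  ρ[z/y](R) → 3
  R → 3
  π[y,g](R) → 3
  σ[g<7](π[y,g](R)) → 2
  ρ[e/g](σ[g<7](π[y,g](R))) → 2
  (ρ[z/y](R) ⋈[g=e] ρ[e/g](σ[g<7](π[y,g](R)))) → 2
  γ[u; MIN(e)→c]((ρ[z/y](R) ⋈[g=e] ρ[e/g](σ[g<7](π[y,g](R))))) → 1

E1 result:
u | c
q | 3
E2 result:
u | c
q | 1
Witness: ('q', 3) appears 1× in E1 but 0× in E2.

no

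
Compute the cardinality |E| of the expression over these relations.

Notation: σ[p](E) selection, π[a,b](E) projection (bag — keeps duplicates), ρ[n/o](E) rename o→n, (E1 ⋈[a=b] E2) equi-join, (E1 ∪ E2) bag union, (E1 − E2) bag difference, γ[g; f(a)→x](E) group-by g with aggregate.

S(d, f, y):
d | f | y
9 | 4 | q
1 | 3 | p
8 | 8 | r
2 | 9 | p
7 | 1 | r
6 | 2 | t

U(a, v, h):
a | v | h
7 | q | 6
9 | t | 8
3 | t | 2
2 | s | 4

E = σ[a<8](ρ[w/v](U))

Per-node cardinality:
  U → 4
  ρ[w/v](U) → 4
  σ[a<8](ρ[w/v](U)) → 3

|E| = 3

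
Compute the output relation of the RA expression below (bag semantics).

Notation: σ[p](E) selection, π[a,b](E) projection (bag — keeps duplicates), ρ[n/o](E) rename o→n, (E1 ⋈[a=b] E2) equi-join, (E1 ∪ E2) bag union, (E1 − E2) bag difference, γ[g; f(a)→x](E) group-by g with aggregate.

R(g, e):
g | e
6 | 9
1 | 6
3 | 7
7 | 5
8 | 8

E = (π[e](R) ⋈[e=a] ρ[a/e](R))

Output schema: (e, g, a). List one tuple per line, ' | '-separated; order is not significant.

Per-node cardinality:
  R → 5
  π[e](R) → 5
  R → 5
  ρ[a/e](R) → 5
  (π[e](R) ⋈[e=a] ρ[a/e](R)) → 5

== RESULT ==
e | g | a
5 | 7 | 5
6 | 1 | 6
7 | 3 | 7
8 | 8 | 8
9 | 6 | 9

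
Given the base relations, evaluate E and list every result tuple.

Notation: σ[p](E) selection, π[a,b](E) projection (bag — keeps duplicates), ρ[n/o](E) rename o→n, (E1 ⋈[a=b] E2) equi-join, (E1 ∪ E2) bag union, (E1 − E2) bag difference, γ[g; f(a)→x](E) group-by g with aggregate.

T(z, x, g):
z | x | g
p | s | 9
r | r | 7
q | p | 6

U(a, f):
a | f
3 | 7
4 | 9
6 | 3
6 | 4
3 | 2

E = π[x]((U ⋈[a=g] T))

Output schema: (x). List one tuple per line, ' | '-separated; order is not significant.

Row counts bottom-up:
  U → 5
  T → 3
  (U ⋈[a=g] T) → 2
  π[x]((U ⋈[a=g] T)) → 2

== RESULT ==
x
p
p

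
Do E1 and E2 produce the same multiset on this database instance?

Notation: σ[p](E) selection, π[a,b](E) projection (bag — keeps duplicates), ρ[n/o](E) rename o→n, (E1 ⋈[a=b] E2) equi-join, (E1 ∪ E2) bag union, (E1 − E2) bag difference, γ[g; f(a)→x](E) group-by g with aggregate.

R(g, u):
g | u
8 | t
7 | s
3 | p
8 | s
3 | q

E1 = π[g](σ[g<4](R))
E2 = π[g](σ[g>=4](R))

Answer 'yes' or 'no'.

E1 subexpression sizes:
  R → 5
  σ[g<4](R) → 2
  π[g](σ[g<4](R)) → 2
E2 subexpression sizes:
  R → 5
  σ[g>=4](R) → 3
  π[g](σ[g>=4](R)) → 3

E1 result:
g
3
3
E2 result:
g
7
8
8
Witness: (7,) appears 0× in E1 but 1× in E2.

no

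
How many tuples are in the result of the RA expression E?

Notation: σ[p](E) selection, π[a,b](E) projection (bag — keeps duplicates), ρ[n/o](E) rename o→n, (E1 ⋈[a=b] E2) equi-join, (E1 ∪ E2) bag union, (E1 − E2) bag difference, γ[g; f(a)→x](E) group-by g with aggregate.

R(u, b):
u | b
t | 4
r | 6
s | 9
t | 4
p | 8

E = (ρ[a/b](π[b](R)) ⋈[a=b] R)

Row counts bottom-up:
  R → 5
  π[b](R) → 5
  ρ[a/b](π[b](R)) → 5
  R → 5
  (ρ[a/b](π[b](R)) ⋈[a=b] R) → 7

|E| = 7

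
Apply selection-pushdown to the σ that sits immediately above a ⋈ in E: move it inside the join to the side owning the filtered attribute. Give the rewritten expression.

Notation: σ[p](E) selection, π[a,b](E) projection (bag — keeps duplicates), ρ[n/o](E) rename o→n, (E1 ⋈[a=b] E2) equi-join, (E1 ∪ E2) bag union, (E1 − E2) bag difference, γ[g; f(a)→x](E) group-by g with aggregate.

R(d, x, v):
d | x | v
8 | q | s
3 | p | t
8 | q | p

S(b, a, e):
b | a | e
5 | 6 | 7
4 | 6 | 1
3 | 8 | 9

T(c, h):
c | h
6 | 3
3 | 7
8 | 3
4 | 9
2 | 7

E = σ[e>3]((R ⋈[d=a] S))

σ filters on e, owned by the right side.
E' = (R ⋈[d=a] σ[e>3](S))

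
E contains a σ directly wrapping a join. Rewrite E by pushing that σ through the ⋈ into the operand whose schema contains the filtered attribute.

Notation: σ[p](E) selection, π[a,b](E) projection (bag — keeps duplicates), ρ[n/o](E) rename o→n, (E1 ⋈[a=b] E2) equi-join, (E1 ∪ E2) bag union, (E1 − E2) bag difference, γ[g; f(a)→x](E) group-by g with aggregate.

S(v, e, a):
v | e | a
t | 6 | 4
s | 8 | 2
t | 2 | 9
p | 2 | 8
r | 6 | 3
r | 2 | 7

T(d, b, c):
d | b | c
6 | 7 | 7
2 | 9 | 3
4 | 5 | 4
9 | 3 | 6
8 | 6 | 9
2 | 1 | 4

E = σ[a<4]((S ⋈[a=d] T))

σ filters on a, owned by the left side.
E' = (σ[a<4](S) ⋈[a=d] T)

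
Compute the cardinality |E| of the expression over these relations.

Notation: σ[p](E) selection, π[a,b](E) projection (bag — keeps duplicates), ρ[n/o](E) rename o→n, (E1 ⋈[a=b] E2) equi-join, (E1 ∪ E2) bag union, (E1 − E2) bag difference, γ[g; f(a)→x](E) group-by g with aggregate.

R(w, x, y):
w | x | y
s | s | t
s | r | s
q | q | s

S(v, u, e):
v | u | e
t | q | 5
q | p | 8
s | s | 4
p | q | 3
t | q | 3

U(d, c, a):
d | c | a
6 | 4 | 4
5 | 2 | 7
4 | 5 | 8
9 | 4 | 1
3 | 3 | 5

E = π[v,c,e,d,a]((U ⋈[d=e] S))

Stepwise |·|:
  U → 5
  S → 5
  (U ⋈[d=e] S) → 4
  π[v,c,e,d,a]((U ⋈[d=e] S)) → 4

|E| = 4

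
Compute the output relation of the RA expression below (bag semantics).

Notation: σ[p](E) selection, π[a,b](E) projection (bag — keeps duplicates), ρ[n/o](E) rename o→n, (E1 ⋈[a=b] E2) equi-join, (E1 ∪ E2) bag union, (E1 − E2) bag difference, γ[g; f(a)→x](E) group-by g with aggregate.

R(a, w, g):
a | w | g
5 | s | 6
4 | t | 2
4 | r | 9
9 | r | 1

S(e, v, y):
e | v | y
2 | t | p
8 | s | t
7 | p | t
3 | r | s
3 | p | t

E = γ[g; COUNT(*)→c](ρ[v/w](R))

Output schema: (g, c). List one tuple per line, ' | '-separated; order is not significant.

Row counts bottom-up:
  R → 4
  ρ[v/w](R) → 4
  γ[g; COUNT(*)→c](ρ[v/w](R)) → 4

== RESULT ==
g | c
1 | 1
2 | 1
6 | 1
9 | 1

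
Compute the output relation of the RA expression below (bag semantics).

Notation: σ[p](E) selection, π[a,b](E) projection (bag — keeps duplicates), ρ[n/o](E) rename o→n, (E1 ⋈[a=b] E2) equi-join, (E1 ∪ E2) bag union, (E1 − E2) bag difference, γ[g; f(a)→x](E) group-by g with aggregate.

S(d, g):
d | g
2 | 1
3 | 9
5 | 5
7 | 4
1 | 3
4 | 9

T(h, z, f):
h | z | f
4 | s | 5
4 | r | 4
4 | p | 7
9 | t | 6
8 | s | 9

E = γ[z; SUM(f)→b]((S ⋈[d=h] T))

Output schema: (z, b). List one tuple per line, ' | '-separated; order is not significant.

Row counts bottom-up:
  S → 6
  T → 5
  (S ⋈[d=h] T) → 3
  γ[z; SUM(f)→b]((S ⋈[d=h] T)) → 3

== RESULT ==
z | b
p | 7
r | 4
s | 5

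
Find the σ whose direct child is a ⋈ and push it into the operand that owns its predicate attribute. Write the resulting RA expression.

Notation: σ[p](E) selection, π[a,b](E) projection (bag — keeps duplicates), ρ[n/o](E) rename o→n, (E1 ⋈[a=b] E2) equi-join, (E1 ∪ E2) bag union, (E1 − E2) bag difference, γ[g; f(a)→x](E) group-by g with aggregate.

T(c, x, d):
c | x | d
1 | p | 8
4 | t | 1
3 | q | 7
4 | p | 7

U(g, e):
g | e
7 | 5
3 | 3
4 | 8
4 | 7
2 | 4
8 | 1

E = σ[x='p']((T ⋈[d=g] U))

σ filters on x, owned by the left side.
E' = (σ[x='p'](T) ⋈[d=g] U)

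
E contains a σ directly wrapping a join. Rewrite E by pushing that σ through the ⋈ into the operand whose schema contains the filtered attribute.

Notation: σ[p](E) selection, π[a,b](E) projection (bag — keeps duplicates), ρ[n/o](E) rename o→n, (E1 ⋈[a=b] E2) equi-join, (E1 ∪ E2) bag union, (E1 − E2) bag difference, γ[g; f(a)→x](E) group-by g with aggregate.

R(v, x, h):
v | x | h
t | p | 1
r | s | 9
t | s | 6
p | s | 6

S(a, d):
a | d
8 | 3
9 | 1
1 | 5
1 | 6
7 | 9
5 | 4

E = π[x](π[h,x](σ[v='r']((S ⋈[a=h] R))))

σ filters on v, owned by the right side.
E' = π[x](π[h,x]((S ⋈[a=h] σ[v='r'](R))))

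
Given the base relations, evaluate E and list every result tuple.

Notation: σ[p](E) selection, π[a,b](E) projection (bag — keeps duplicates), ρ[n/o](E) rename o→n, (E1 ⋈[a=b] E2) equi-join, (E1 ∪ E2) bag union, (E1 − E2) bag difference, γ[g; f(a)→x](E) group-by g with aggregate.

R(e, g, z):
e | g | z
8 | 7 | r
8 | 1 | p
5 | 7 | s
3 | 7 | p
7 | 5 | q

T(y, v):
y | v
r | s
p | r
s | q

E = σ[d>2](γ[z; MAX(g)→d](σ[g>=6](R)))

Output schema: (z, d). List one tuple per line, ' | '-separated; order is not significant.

Stepwise |·|:
  R → 5
  σ[g>=6](R) → 3
  γ[z; MAX(g)→d](σ[g>=6](R)) → 3
  σ[d>2](γ[z; MAX(g)→d](σ[g>=6](R))) → 3

== RESULT ==
z | d
p | 7
r | 7
s | 7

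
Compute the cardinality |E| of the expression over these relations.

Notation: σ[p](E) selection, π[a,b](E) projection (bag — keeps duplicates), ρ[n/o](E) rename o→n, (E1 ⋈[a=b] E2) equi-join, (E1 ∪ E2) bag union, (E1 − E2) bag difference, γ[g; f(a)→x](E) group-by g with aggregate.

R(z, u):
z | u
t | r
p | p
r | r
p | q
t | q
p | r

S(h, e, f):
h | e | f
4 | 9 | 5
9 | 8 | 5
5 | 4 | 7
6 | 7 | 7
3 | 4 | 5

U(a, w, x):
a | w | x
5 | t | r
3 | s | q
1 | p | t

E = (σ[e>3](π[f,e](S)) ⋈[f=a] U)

Stepwise |·|:
  S → 5
  π[f,e](S) → 5
  σ[e>3](π[f,e](S)) → 5
  U → 3
  (σ[e>3](π[f,e](S)) ⋈[f=a] U) → 3

|E| = 3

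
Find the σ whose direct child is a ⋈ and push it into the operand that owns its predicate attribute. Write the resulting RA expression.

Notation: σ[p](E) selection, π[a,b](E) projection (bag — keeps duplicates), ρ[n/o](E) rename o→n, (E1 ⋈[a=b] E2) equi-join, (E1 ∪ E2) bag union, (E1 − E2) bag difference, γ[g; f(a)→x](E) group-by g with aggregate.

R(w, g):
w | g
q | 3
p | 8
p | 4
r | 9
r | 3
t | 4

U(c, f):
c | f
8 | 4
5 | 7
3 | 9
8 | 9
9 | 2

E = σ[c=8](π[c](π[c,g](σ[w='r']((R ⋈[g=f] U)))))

σ filters on w, owned by the left side.
E' = σ[c=8](π[c](π[c,g]((σ[w='r'](R) ⋈[g=f] U))))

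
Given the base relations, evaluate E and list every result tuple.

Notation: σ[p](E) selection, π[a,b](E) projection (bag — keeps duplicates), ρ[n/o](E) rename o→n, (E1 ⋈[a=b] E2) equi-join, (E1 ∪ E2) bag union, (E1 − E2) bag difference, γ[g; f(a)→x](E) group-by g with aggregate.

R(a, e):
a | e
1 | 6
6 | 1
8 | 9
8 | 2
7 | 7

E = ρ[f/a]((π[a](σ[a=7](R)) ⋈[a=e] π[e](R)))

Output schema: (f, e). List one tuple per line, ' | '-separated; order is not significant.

Row counts bottom-up:
  R → 5
  σ[a=7](R) → 1
  π[a](σ[a=7](R)) → 1
  R → 5
  π[e](R) → 5
  (π[a](σ[a=7](R)) ⋈[a=e] π[e](R)) → 1
  ρ[f/a]((π[a](σ[a=7](R)) ⋈[a=e] π[e](R))) → 1

== RESULT ==
f | e
7 | 7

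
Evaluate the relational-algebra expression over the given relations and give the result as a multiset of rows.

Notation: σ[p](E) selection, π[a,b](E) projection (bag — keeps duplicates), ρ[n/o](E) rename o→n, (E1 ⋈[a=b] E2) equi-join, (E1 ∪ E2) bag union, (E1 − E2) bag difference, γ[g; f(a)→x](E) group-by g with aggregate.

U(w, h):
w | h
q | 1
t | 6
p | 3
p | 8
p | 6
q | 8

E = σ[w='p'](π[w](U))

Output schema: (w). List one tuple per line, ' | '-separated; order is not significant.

Row counts bottom-up:
  U → 6
  π[w](U) → 6
  σ[w='p'](π[w](U)) → 3

== RESULT ==
w
p
p
p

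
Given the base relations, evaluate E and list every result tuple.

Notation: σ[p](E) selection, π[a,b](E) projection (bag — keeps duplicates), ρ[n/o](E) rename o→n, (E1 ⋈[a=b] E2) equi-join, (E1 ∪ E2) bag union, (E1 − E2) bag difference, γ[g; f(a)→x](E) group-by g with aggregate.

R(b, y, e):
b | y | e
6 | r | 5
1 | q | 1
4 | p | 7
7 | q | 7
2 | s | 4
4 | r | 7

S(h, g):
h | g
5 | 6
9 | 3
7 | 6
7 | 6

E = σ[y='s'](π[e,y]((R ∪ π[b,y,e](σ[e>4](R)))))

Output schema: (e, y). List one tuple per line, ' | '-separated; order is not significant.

Row counts bottom-up:
  R → 6
  R → 6
  σ[e>4](R) → 4
  π[b,y,e](σ[e>4](R)) → 4
  (R ∪ π[b,y,e](σ[e>4](R))) → 10
  π[e,y]((R ∪ π[b,y,e](σ[e>4](R)))) → 10
  σ[y='s'](π[e,y]((R ∪ π[b,y,e](σ[e>4](R))))) → 1

== RESULT ==
e | y
4 | s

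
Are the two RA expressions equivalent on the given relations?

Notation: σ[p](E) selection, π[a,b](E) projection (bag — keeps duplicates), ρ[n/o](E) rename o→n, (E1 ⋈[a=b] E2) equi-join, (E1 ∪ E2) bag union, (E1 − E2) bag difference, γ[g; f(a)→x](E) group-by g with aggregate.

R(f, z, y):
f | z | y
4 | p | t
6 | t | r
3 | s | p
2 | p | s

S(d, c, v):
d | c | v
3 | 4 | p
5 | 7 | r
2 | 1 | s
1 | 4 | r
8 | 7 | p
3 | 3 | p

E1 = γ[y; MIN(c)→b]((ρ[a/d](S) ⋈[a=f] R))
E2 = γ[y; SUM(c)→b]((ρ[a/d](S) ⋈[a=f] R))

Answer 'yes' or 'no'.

E1 stepwise |·|:
  S → 6
  ρ[a/d](S) → 6
  R → 4
  (ρ[a/d](S) ⋈[a=f] R) → 3
  γ[y; MIN(c)→b]((ρ[a/d](S) ⋈[a=f] R)) → 2
E2 stepwise |·|:
  S → 6
  ρ[a/d](S) → 6
  R → 4
  (ρ[a/d](S) ⋈[a=f] R) → 3
  γ[y; SUM(c)→b]((ρ[a/d](S) ⋈[a=f] R)) → 2

E1 result:
y | b
p | 3
s | 1
E2 result:
y | b
p | 7
s | 1
Witness: ('p', 7) appears 0× in E1 but 1× in E2.

no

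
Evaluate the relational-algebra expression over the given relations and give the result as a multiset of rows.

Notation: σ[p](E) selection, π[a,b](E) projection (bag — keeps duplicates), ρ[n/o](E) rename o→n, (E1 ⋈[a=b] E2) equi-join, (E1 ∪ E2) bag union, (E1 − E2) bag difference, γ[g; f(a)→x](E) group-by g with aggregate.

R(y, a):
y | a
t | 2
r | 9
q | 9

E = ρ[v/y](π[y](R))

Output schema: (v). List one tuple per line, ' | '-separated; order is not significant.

Per-node cardinality:
  R → 3
  π[y](R) → 3
  ρ[v/y](π[y](R)) → 3

== RESULT ==
v
q
r
t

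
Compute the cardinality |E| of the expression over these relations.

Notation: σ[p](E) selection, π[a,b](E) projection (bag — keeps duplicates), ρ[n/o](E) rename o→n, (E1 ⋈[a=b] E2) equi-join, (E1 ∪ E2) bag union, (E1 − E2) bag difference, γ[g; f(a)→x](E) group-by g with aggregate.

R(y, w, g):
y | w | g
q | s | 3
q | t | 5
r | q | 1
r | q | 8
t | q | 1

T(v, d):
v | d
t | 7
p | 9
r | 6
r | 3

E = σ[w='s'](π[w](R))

Row counts bottom-up:
  R → 5
  π[w](R) → 5
  σ[w='s'](π[w](R)) → 1

|E| = 1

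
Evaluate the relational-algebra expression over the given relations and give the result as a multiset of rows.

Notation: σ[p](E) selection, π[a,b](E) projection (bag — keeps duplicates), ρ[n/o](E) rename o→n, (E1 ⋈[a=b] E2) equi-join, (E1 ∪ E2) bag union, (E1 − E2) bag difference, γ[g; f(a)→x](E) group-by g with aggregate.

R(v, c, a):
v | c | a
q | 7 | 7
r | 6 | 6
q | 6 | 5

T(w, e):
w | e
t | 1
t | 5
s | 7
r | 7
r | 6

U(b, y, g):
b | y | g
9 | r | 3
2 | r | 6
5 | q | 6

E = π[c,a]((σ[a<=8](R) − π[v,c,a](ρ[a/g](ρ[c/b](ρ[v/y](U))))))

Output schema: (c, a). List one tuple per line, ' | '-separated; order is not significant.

Subexpression sizes:
  R → 3
  σ[a<=8](R) → 3
  U → 3
  ρ[v/y](U) → 3
  ρ[c/b](ρ[v/y](U)) → 3
  ρ[a/g](ρ[c/b](ρ[v/y](U))) → 3
  π[v,c,a](ρ[a/g](ρ[c/b](ρ[v/y](U)))) → 3
  (σ[a<=8](R) − π[v,c,a](ρ[a/g](ρ[c/b](ρ[v/y](U))))) → 3
  π[c,a]((σ[a<=8](R) − π[v,c,a](ρ[a/g](ρ[c/b](ρ[v/y](U)))))) → 3

== RESULT ==
c | a
6 | 5
6 | 6
7 | 7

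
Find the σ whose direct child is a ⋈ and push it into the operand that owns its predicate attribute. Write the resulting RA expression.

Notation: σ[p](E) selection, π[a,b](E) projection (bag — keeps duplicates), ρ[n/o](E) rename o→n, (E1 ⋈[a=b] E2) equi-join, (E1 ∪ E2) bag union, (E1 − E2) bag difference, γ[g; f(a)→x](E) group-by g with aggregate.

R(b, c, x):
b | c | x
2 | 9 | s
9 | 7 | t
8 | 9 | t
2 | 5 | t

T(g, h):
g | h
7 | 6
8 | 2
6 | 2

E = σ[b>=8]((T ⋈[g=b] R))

σ filters on b, owned by the right side.
E' = (T ⋈[g=b] σ[b>=8](R))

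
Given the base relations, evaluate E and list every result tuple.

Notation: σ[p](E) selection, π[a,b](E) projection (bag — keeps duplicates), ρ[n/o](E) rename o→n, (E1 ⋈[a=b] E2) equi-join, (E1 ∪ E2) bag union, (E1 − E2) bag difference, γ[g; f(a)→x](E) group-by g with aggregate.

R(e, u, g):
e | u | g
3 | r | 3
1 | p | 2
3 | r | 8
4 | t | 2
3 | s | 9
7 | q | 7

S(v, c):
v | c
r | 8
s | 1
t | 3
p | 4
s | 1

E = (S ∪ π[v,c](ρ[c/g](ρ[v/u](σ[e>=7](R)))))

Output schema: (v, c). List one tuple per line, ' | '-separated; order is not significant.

Row counts bottom-up:
  S → 5
  R → 6
  σ[e>=7](R) → 1
  ρ[v/u](σ[e>=7](R)) → 1
  ρ[c/g](ρ[v/u](σ[e>=7](R))) → 1
  π[v,c](ρ[c/g](ρ[v/u](σ[e>=7](R)))) → 1
  (S ∪ π[v,c](ρ[c/g](ρ[v/u](σ[e>=7](R))))) → 6

== RESULT ==
v | c
p | 4
q | 7
r | 8
s | 1
s | 1
t | 3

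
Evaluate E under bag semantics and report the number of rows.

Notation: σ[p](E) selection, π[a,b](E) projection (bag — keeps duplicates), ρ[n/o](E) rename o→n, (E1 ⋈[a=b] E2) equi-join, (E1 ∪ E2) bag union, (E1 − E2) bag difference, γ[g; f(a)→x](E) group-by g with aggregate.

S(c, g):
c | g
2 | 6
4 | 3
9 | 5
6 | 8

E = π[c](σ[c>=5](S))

Per-node cardinality:
  S → 4
  σ[c>=5](S) → 2
  π[c](σ[c>=5](S)) → 2

|E| = 2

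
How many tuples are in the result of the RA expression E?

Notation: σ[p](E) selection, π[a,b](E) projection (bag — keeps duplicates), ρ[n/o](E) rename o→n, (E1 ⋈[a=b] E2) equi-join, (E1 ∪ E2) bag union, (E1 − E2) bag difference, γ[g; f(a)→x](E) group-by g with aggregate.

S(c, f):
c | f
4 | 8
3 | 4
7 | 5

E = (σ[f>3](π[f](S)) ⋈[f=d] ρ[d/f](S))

Row counts bottom-up:
  S → 3
  π[f](S) → 3
  σ[f>3](π[f](S)) → 3
  S → 3
  ρ[d/f](S) → 3
  (σ[f>3](π[f](S)) ⋈[f=d] ρ[d/f](S)) → 3

|E| = 3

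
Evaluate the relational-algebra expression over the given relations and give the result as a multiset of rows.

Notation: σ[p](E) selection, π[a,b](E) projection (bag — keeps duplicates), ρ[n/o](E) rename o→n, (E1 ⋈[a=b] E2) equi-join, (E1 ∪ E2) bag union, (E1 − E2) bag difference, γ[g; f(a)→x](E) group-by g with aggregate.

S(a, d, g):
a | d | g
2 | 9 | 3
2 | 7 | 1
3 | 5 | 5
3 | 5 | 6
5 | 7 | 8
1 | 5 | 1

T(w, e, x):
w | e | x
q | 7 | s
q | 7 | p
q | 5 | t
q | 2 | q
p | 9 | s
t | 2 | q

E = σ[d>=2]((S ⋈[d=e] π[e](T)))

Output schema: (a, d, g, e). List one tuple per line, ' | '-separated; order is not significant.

Stepwise |·|:
  S → 6
  T → 6
  π[e](T) → 6
  (S ⋈[d=e] π[e](T)) → 8
  σ[d>=2]((S ⋈[d=e] π[e](T))) → 8

== RESULT ==
a | d | g | e
1 | 5 | 1 | 5
2 | 7 | 1 | 7
2 | 7 | 1 | 7
2 | 9 | 3 | 9
3 | 5 | 5 | 5
3 | 5 | 6 | 5
5 | 7 | 8 | 7
5 | 7 | 8 | 7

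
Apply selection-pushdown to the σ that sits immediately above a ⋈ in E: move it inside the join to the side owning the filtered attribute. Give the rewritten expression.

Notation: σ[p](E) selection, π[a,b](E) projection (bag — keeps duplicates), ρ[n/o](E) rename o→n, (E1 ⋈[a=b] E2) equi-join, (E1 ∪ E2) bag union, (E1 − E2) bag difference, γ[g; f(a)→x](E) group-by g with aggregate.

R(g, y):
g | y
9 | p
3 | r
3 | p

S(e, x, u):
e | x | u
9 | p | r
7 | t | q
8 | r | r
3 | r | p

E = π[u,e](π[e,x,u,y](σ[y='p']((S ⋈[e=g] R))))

σ filters on y, owned by the right side.
E' = π[u,e](π[e,x,u,y]((S ⋈[e=g] σ[y='p'](R))))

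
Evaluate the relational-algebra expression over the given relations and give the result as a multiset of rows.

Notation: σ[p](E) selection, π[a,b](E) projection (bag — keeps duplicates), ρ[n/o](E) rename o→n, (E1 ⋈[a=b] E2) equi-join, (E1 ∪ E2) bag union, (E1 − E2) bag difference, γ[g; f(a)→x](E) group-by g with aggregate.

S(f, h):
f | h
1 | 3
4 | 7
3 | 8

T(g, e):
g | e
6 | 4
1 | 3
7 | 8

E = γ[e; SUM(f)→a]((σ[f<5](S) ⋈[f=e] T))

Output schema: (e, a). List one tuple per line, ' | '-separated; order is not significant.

Per-node cardinality:
  S → 3
  σ[f<5](S) → 3
  T → 3
  (σ[f<5](S) ⋈[f=e] T) → 2
  γ[e; SUM(f)→a]((σ[f<5](S) ⋈[f=e] T)) → 2

== RESULT ==
e | a
3 | 3
4 | 4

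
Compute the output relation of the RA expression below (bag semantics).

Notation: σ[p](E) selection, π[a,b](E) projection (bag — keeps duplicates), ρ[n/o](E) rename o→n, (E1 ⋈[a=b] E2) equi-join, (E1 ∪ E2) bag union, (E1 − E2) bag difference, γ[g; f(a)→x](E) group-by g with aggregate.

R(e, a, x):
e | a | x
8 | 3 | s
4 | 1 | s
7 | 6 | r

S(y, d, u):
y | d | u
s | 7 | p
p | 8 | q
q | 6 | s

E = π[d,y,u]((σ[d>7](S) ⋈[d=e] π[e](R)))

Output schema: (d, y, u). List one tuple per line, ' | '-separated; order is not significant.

Stepwise |·|:
  S → 3
  σ[d>7](S) → 1
  R → 3
  π[e](R) → 3
  (σ[d>7](S) ⋈[d=e] π[e](R)) → 1
  π[d,y,u]((σ[d>7](S) ⋈[d=e] π[e](R))) → 1

== RESULT ==
d | y | u
8 | p | q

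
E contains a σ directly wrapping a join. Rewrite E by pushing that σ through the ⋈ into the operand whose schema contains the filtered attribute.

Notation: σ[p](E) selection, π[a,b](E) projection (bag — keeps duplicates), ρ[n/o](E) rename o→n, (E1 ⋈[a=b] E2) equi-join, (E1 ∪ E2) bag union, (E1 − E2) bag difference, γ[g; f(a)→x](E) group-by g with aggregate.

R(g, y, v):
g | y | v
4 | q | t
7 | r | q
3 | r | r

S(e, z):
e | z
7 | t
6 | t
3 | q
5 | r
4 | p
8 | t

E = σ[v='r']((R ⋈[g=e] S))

σ filters on v, owned by the left side.
E' = (σ[v='r'](R) ⋈[g=e] S)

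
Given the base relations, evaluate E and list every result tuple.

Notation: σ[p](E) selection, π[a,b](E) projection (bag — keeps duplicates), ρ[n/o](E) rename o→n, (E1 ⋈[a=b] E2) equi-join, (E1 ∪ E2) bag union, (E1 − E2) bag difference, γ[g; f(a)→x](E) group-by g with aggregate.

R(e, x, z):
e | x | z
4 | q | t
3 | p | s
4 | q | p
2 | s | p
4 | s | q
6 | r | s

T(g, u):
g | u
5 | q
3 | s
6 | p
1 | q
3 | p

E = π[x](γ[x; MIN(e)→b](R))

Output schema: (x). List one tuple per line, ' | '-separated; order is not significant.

Per-node cardinality:
  R → 6
  γ[x; MIN(e)→b](R) → 4
  π[x](γ[x; MIN(e)→b](R)) → 4

== RESULT ==
x
p
q
r
s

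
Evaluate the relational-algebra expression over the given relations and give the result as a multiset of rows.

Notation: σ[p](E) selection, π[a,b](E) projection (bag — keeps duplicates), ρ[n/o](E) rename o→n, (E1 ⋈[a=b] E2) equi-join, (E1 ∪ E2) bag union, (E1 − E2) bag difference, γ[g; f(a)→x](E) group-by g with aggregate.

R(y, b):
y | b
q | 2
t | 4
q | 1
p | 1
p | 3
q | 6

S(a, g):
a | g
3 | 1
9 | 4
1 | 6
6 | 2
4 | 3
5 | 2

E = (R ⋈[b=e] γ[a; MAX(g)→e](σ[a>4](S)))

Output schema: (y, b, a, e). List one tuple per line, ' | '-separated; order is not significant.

Stepwise |·|:
  R → 6
  S → 6
  σ[a>4](S) → 3
  γ[a; MAX(g)→e](σ[a>4](S)) → 3
  (R ⋈[b=e] γ[a; MAX(g)→e](σ[a>4](S))) → 3

== RESULT ==
y | b | a | e
q | 2 | 5 | 2
q | 2 | 6 | 2
t | 4 | 9 | 4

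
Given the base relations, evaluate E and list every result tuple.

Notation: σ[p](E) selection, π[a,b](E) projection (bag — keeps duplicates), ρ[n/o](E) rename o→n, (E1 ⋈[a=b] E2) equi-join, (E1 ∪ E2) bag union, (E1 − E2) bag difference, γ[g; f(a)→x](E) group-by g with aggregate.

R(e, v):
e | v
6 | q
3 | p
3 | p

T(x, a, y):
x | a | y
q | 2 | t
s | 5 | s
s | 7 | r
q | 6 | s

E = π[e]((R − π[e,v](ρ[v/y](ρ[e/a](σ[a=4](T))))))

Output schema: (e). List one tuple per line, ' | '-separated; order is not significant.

Stepwise |·|:
  R → 3
  T → 4
  σ[a=4](T) → 0
  ρ[e/a](σ[a=4](T)) → 0
  ρ[v/y](ρ[e/a](σ[a=4](T))) → 0
  π[e,v](ρ[v/y](ρ[e/a](σ[a=4](T)))) → 0
  (R − π[e,v](ρ[v/y](ρ[e/a](σ[a=4](T))))) → 3
  π[e]((R − π[e,v](ρ[v/y](ρ[e/a](σ[a=4](T)))))) → 3

== RESULT ==
e
3
3
6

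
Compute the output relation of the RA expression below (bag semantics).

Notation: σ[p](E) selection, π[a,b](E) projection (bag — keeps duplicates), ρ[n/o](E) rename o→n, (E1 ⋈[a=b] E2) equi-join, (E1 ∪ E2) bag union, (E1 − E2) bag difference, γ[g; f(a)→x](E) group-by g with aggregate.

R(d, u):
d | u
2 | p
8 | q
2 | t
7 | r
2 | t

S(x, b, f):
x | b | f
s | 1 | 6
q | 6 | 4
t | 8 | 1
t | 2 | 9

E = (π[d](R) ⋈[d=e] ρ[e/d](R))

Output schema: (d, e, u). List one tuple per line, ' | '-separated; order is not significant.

Per-node cardinality:
  R → 5
  π[d](R) → 5
  R → 5
  ρ[e/d](R) → 5
  (π[d](R) ⋈[d=e] ρ[e/d](R)) → 11

== RESULT ==
d | e | u
2 | 2 | p
2 | 2 | p
2 | 2 | p
2 | 2 | t
2 | 2 | t
2 | 2 | t
2 | 2 | t
2 | 2 | t
2 | 2 | t
7 | 7 | r
8 | 8 | q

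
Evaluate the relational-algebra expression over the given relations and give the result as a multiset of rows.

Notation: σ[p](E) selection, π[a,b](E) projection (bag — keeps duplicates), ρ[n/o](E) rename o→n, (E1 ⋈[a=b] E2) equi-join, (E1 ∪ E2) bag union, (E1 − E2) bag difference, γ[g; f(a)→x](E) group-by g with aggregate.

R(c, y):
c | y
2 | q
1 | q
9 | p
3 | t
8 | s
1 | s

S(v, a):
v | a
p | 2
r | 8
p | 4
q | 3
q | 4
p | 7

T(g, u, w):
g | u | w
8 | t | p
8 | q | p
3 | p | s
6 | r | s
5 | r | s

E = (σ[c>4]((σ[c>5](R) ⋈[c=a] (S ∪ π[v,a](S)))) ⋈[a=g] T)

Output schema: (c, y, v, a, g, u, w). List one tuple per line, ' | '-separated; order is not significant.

Stepwise |·|:
  R → 6
  σ[c>5](R) → 2
  S → 6
  S → 6
  π[v,a](S) → 6
  (S ∪ π[v,a](S)) → 12
  (σ[c>5](R) ⋈[c=a] (S ∪ π[v,a](S))) → 2
  σ[c>4]((σ[c>5](R) ⋈[c=a] (S ∪ π[v,a](S)))) → 2
  T → 5
  (σ[c>4]((σ[c>5](R) ⋈[c=a] (S ∪ π[v,a](S)))) ⋈[a=g] T) → 4

== RESULT ==
c | y | v | a | g | u | w
8 | s | r | 8 | 8 | q | p
8 | s | r | 8 | 8 | q | p
8 | s | r | 8 | 8 | t | p
8 | s | r | 8 | 8 | t | p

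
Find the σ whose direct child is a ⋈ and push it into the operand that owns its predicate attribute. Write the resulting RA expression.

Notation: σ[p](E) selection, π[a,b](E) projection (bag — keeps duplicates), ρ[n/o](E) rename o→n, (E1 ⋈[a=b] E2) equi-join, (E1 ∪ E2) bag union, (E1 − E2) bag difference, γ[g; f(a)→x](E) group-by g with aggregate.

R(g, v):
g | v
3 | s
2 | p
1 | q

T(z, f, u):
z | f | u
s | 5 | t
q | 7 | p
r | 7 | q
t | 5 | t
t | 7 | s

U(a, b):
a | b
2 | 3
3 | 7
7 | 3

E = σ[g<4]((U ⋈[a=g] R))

σ filters on g, owned by the right side.
E' = (U ⋈[a=g] σ[g<4](R))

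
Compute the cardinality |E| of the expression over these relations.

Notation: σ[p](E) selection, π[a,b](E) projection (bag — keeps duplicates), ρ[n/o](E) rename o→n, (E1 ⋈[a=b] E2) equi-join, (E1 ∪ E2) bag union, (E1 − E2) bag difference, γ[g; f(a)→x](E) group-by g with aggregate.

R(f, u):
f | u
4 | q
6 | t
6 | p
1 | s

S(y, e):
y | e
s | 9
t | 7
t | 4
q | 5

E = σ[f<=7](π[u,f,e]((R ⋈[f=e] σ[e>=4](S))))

Per-node cardinality:
  R → 4
  S → 4
  σ[e>=4](S) → 4
  (R ⋈[f=e] σ[e>=4](S)) → 1
  π[u,f,e]((R ⋈[f=e] σ[e>=4](S))) → 1
  σ[f<=7](π[u,f,e]((R ⋈[f=e] σ[e>=4](S)))) → 1

|E| = 1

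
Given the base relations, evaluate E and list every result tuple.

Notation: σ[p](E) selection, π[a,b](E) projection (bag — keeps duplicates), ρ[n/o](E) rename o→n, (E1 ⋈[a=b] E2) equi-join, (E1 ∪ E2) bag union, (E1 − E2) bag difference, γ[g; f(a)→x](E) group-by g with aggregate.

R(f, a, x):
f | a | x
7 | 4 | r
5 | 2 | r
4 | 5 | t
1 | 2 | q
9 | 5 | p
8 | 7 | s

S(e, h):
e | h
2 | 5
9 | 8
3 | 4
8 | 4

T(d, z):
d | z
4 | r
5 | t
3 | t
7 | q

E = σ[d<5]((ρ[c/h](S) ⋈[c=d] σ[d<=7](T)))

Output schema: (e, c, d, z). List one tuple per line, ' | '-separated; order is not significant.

Stepwise |·|:
  S → 4
  ρ[c/h](S) → 4
  T → 4
  σ[d<=7](T) → 4
  (ρ[c/h](S) ⋈[c=d] σ[d<=7](T)) → 3
  σ[d<5]((ρ[c/h](S) ⋈[c=d] σ[d<=7](T))) → 2

== RESULT ==
e | c | d | z
3 | 4 | 4 | r
8 | 4 | 4 | r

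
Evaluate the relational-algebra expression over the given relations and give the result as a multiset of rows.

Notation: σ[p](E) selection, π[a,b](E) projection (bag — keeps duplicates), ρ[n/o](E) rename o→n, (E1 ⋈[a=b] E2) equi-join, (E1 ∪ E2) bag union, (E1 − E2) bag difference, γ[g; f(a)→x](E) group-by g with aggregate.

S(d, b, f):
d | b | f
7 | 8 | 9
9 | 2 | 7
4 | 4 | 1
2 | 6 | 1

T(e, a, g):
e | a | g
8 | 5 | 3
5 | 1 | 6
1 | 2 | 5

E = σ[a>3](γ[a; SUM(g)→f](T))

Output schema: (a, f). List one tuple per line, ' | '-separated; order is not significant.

Row counts bottom-up:
  T → 3
  γ[a; SUM(g)→f](T) → 3
  σ[a>3](γ[a; SUM(g)→f](T)) → 1

== RESULT ==
a | f
5 | 3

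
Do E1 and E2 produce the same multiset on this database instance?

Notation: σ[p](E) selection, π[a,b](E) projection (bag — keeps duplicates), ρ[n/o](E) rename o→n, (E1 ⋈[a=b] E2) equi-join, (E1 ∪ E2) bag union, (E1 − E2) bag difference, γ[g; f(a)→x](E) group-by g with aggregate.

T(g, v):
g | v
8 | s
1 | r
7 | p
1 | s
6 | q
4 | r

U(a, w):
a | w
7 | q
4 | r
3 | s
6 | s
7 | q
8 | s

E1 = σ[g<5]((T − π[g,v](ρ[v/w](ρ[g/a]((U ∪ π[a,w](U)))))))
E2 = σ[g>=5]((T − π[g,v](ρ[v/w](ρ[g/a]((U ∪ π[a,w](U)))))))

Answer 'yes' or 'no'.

E1 per-node cardinality:
  T → 6
  U → 6
  U → 6
  π[a,w](U) → 6
  (U ∪ π[a,w](U)) → 12
  ρ[g/a]((U ∪ π[a,w](U))) → 12
  ρ[v/w](ρ[g/a]((U ∪ π[a,w](U)))) → 12
  π[g,v](ρ[v/w](ρ[g/a]((U ∪ π[a,w](U))))) → 12
  (T − π[g,v](ρ[v/w](ρ[g/a]((U ∪ π[a,w](U)))))) → 4
  σ[g<5]((T − π[g,v](ρ[v/w](ρ[g/a]((U ∪ π[a,w](U))))))) → 2
E2 per-node cardinality:
  T → 6
  U → 6
  U → 6
  π[a,w](U) → 6
  (U ∪ π[a,w](U)) → 12
  ρ[g/a]((U ∪ π[a,w](U))) → 12
  ρ[v/w](ρ[g/a]((U ∪ π[a,w](U)))) → 12
  π[g,v](ρ[v/w](ρ[g/a]((U ∪ π[a,w](U))))) → 12
  (T − π[g,v](ρ[v/w](ρ[g/a]((U ∪ π[a,w](U)))))) → 4
  σ[g>=5]((T − π[g,v](ρ[v/w](ρ[g/a]((U ∪ π[a,w](U))))))) → 2

E1 result:
g | v
1 | r
1 | s
E2 result:
g | v
6 | q
7 | p
Witness: (1, 'r') appears 1× in E1 but 0× in E2.

no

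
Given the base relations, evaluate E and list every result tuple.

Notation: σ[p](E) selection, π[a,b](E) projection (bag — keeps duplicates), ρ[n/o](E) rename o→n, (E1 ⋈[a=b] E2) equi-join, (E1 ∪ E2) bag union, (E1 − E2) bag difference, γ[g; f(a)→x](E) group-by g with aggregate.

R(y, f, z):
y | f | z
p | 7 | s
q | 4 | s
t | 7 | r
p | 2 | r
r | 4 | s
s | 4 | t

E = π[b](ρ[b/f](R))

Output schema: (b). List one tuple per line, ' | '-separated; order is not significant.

Row counts bottom-up:
  R → 6
  ρ[b/f](R) → 6
  π[b](ρ[b/f](R)) → 6

== RESULT ==
b
2
4
4
4
7
7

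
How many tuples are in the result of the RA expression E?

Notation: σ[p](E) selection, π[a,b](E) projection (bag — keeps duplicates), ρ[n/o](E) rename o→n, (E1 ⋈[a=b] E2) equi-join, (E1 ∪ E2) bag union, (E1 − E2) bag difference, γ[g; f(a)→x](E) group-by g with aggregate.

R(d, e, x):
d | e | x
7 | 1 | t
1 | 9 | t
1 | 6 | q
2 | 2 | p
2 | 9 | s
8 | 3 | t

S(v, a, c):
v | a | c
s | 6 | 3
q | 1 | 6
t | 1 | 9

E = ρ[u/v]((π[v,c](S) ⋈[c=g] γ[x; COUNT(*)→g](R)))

Per-node cardinality:
  S → 3
  π[v,c](S) → 3
  R → 6
  γ[x; COUNT(*)→g](R) → 4
  (π[v,c](S) ⋈[c=g] γ[x; COUNT(*)→g](R)) → 1
  ρ[u/v]((π[v,c](S) ⋈[c=g] γ[x; COUNT(*)→g](R))) → 1

|E| = 1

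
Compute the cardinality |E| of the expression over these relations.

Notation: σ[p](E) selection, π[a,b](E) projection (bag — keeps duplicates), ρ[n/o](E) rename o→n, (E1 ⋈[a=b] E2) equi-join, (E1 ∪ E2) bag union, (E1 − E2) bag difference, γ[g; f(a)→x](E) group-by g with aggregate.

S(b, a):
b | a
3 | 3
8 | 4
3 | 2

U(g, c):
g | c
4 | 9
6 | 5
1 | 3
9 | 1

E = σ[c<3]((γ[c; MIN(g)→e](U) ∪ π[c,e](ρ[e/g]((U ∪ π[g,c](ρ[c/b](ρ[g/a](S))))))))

Row counts bottom-up:
  U → 4
  γ[c; MIN(g)→e](U) → 4
  U → 4
  S → 3
  ρ[g/a](S) → 3
  ρ[c/b](ρ[g/a](S)) → 3
  π[g,c](ρ[c/b](ρ[g/a](S))) → 3
  (U ∪ π[g,c](ρ[c/b](ρ[g/a](S)))) → 7
  ρ[e/g]((U ∪ π[g,c](ρ[c/b](ρ[g/a](S))))) → 7
  π[c,e](ρ[e/g]((U ∪ π[g,c](ρ[c/b](ρ[g/a](S)))))) → 7
  (γ[c; MIN(g)→e](U) ∪ π[c,e](ρ[e/g]((U ∪ π[g,c](ρ[c/b](ρ[g/a](S))))))) → 11
  σ[c<3]((γ[c; MIN(g)→e](U) ∪ π[c,e](ρ[e/g]((U ∪ π[g,c](ρ[c/b](ρ[g/a](S)))))))) → 2

|E| = 2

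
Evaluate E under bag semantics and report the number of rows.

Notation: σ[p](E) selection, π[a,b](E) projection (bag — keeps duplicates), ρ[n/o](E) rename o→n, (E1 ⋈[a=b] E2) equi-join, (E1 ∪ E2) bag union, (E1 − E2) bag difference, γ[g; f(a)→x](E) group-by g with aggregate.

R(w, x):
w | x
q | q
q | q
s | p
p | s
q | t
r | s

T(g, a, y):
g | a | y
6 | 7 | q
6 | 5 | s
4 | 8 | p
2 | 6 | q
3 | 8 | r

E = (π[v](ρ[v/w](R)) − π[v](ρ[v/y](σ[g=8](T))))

Row counts bottom-up:
  R → 6
  ρ[v/w](R) → 6
  π[v](ρ[v/w](R)) → 6
  T → 5
  σ[g=8](T) → 0
  ρ[v/y](σ[g=8](T)) → 0
  π[v](ρ[v/y](σ[g=8](T))) → 0
  (π[v](ρ[v/w](R)) − π[v](ρ[v/y](σ[g=8](T)))) → 6

|E| = 6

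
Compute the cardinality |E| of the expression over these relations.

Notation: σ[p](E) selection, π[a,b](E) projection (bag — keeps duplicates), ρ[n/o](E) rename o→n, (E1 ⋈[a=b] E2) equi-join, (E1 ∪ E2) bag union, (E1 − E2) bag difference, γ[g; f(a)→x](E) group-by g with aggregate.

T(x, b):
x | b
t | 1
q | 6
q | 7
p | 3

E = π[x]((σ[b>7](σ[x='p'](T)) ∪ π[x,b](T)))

Subexpression sizes:
  T → 4
  σ[x='p'](T) → 1
  σ[b>7](σ[x='p'](T)) → 0
  T → 4
  π[x,b](T) → 4
  (σ[b>7](σ[x='p'](T)) ∪ π[x,b](T)) → 4
  π[x]((σ[b>7](σ[x='p'](T)) ∪ π[x,b](T))) → 4

|E| = 4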